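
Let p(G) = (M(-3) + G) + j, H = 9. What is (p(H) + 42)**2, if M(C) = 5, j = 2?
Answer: 3364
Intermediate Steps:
p(G) = 7 + G (p(G) = (5 + G) + 2 = 7 + G)
(p(H) + 42)**2 = ((7 + 9) + 42)**2 = (16 + 42)**2 = 58**2 = 3364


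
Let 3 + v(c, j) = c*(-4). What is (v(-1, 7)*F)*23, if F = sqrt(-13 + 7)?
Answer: 23*I*sqrt(6) ≈ 56.338*I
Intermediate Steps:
v(c, j) = -3 - 4*c (v(c, j) = -3 + c*(-4) = -3 - 4*c)
F = I*sqrt(6) (F = sqrt(-6) = I*sqrt(6) ≈ 2.4495*I)
(v(-1, 7)*F)*23 = ((-3 - 4*(-1))*(I*sqrt(6)))*23 = ((-3 + 4)*(I*sqrt(6)))*23 = (1*(I*sqrt(6)))*23 = (I*sqrt(6))*23 = 23*I*sqrt(6)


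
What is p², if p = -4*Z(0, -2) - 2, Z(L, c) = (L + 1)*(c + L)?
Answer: 36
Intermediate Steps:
Z(L, c) = (1 + L)*(L + c)
p = 6 (p = -4*(0 - 2 + 0² + 0*(-2)) - 2 = -4*(0 - 2 + 0 + 0) - 2 = -4*(-2) - 2 = 8 - 2 = 6)
p² = 6² = 36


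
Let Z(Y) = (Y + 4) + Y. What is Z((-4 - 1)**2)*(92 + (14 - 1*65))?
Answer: 2214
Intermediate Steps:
Z(Y) = 4 + 2*Y (Z(Y) = (4 + Y) + Y = 4 + 2*Y)
Z((-4 - 1)**2)*(92 + (14 - 1*65)) = (4 + 2*(-4 - 1)**2)*(92 + (14 - 1*65)) = (4 + 2*(-5)**2)*(92 + (14 - 65)) = (4 + 2*25)*(92 - 51) = (4 + 50)*41 = 54*41 = 2214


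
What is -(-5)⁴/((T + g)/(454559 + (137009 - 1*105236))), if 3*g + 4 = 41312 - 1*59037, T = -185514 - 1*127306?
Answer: 911872500/956189 ≈ 953.65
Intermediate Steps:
T = -312820 (T = -185514 - 127306 = -312820)
g = -17729/3 (g = -4/3 + (41312 - 1*59037)/3 = -4/3 + (41312 - 59037)/3 = -4/3 + (⅓)*(-17725) = -4/3 - 17725/3 = -17729/3 ≈ -5909.7)
-(-5)⁴/((T + g)/(454559 + (137009 - 1*105236))) = -(-5)⁴/((-312820 - 17729/3)/(454559 + (137009 - 1*105236))) = -625/((-956189/(3*(454559 + (137009 - 105236))))) = -625/((-956189/(3*(454559 + 31773)))) = -625/((-956189/3/486332)) = -625/((-956189/3*1/486332)) = -625/(-956189/1458996) = -625*(-1458996)/956189 = -1*(-911872500/956189) = 911872500/956189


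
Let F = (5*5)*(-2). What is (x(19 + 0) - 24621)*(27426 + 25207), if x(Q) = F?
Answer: -1298508743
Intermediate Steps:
F = -50 (F = 25*(-2) = -50)
x(Q) = -50
(x(19 + 0) - 24621)*(27426 + 25207) = (-50 - 24621)*(27426 + 25207) = -24671*52633 = -1298508743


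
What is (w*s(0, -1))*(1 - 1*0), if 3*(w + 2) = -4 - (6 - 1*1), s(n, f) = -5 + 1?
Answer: 20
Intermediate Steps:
s(n, f) = -4
w = -5 (w = -2 + (-4 - (6 - 1*1))/3 = -2 + (-4 - (6 - 1))/3 = -2 + (-4 - 1*5)/3 = -2 + (-4 - 5)/3 = -2 + (1/3)*(-9) = -2 - 3 = -5)
(w*s(0, -1))*(1 - 1*0) = (-5*(-4))*(1 - 1*0) = 20*(1 + 0) = 20*1 = 20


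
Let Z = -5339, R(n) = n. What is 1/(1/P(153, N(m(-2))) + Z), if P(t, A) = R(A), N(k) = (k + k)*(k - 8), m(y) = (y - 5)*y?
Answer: -168/896951 ≈ -0.00018730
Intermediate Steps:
m(y) = y*(-5 + y) (m(y) = (-5 + y)*y = y*(-5 + y))
N(k) = 2*k*(-8 + k) (N(k) = (2*k)*(-8 + k) = 2*k*(-8 + k))
P(t, A) = A
1/(1/P(153, N(m(-2))) + Z) = 1/(1/(2*(-2*(-5 - 2))*(-8 - 2*(-5 - 2))) - 5339) = 1/(1/(2*(-2*(-7))*(-8 - 2*(-7))) - 5339) = 1/(1/(2*14*(-8 + 14)) - 5339) = 1/(1/(2*14*6) - 5339) = 1/(1/168 - 5339) = 1/(-896951/168) = -168/896951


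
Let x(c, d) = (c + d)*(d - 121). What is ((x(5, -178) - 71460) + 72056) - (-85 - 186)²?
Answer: -21118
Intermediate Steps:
x(c, d) = (-121 + d)*(c + d) (x(c, d) = (c + d)*(-121 + d) = (-121 + d)*(c + d))
((x(5, -178) - 71460) + 72056) - (-85 - 186)² = ((((-178)² - 121*5 - 121*(-178) + 5*(-178)) - 71460) + 72056) - (-85 - 186)² = (((31684 - 605 + 21538 - 890) - 71460) + 72056) - 1*(-271)² = ((51727 - 71460) + 72056) - 1*73441 = (-19733 + 72056) - 73441 = 52323 - 73441 = -21118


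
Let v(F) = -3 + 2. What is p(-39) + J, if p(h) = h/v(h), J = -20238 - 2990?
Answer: -23189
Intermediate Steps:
v(F) = -1
J = -23228
p(h) = -h (p(h) = h/(-1) = h*(-1) = -h)
p(-39) + J = -1*(-39) - 23228 = 39 - 23228 = -23189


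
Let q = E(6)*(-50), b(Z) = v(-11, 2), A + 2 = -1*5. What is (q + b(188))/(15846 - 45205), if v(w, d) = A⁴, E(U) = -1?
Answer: -2451/29359 ≈ -0.083484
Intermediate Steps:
A = -7 (A = -2 - 1*5 = -2 - 5 = -7)
v(w, d) = 2401 (v(w, d) = (-7)⁴ = 2401)
b(Z) = 2401
q = 50 (q = -1*(-50) = 50)
(q + b(188))/(15846 - 45205) = (50 + 2401)/(15846 - 45205) = 2451/(-29359) = 2451*(-1/29359) = -2451/29359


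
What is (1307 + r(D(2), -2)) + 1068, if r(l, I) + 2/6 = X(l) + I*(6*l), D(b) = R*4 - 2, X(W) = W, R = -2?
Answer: 7454/3 ≈ 2484.7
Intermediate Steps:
D(b) = -10 (D(b) = -2*4 - 2 = -8 - 2 = -10)
r(l, I) = -1/3 + l + 6*I*l (r(l, I) = -1/3 + (l + I*(6*l)) = -1/3 + (l + 6*I*l) = -1/3 + l + 6*I*l)
(1307 + r(D(2), -2)) + 1068 = (1307 + (-1/3 - 10 + 6*(-2)*(-10))) + 1068 = (1307 + (-1/3 - 10 + 120)) + 1068 = (1307 + 329/3) + 1068 = 4250/3 + 1068 = 7454/3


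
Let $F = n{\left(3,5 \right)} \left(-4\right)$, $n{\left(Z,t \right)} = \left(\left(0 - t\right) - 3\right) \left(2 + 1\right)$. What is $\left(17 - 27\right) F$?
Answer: $-960$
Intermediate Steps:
$n{\left(Z,t \right)} = -9 - 3 t$ ($n{\left(Z,t \right)} = \left(- t - 3\right) 3 = \left(-3 - t\right) 3 = -9 - 3 t$)
$F = 96$ ($F = \left(-9 - 15\right) \left(-4\right) = \left(-24\right) \left(-4\right) = 96$)
$\left(17 - 27\right) F = \left(17 - 27\right) 96 = \left(-10\right) 96 = -960$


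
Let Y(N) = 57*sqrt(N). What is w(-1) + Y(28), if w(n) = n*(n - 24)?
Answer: 25 + 114*sqrt(7) ≈ 326.62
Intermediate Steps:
w(n) = n*(-24 + n)
w(-1) + Y(28) = -(-24 - 1) + 57*sqrt(28) = -1*(-25) + 57*(2*sqrt(7)) = 25 + 114*sqrt(7)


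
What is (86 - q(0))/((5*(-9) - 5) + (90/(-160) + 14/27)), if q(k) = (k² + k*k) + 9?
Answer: -33264/21619 ≈ -1.5386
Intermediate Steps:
q(k) = 9 + 2*k² (q(k) = (k² + k²) + 9 = 2*k² + 9 = 9 + 2*k²)
(86 - q(0))/((5*(-9) - 5) + (90/(-160) + 14/27)) = (86 - (9 + 2*0²))/((5*(-9) - 5) + (90/(-160) + 14/27)) = (86 - (9 + 2*0))/((-45 - 5) + (90*(-1/160) + 14*(1/27))) = (86 - (9 + 0))/(-50 + (-9/16 + 14/27)) = (86 - 1*9)/(-50 - 19/432) = (86 - 9)/(-21619/432) = -432/21619*77 = -33264/21619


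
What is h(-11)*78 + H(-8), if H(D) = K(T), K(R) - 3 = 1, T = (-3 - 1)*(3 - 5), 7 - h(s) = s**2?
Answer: -8888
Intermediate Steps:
h(s) = 7 - s**2
T = 8 (T = -4*(-2) = 8)
K(R) = 4 (K(R) = 3 + 1 = 4)
H(D) = 4
h(-11)*78 + H(-8) = (7 - 1*(-11)**2)*78 + 4 = (7 - 1*121)*78 + 4 = (7 - 121)*78 + 4 = -114*78 + 4 = -8892 + 4 = -8888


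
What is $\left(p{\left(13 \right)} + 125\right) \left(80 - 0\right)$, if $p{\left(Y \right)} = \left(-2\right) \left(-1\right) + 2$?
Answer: $10320$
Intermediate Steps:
$p{\left(Y \right)} = 4$ ($p{\left(Y \right)} = 2 + 2 = 4$)
$\left(p{\left(13 \right)} + 125\right) \left(80 - 0\right) = \left(4 + 125\right) \left(80 - 0\right) = 129 \left(80 + 0\right) = 129 \cdot 80 = 10320$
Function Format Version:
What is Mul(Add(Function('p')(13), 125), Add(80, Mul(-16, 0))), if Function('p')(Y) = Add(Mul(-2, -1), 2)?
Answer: 10320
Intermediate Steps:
Function('p')(Y) = 4 (Function('p')(Y) = Add(2, 2) = 4)
Mul(Add(Function('p')(13), 125), Add(80, Mul(-16, 0))) = Mul(Add(4, 125), Add(80, Mul(-16, 0))) = Mul(129, Add(80, 0)) = Mul(129, 80) = 10320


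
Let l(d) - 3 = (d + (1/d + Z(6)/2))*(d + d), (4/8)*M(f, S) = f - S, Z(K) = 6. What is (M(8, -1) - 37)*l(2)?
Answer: -475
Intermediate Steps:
M(f, S) = -2*S + 2*f (M(f, S) = 2*(f - S) = -2*S + 2*f)
l(d) = 3 + 2*d*(3 + d + 1/d) (l(d) = 3 + (d + (1/d + 6/2))*(d + d) = 3 + (d + (1/d + 6*(1/2)))*(2*d) = 3 + (d + (1/d + 3))*(2*d) = 3 + (d + (3 + 1/d))*(2*d) = 3 + (3 + d + 1/d)*(2*d) = 3 + 2*d*(3 + d + 1/d))
(M(8, -1) - 37)*l(2) = ((-2*(-1) + 2*8) - 37)*(5 + 2*2**2 + 6*2) = ((2 + 16) - 37)*(5 + 2*4 + 12) = (18 - 37)*(5 + 8 + 12) = -19*25 = -475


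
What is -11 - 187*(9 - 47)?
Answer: 7095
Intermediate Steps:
-11 - 187*(9 - 47) = -11 - 187*(-38) = -11 + 7106 = 7095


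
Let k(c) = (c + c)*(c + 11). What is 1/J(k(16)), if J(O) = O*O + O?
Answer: 1/747360 ≈ 1.3380e-6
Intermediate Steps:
k(c) = 2*c*(11 + c) (k(c) = (2*c)*(11 + c) = 2*c*(11 + c))
J(O) = O + O² (J(O) = O² + O = O + O²)
1/J(k(16)) = 1/((2*16*(11 + 16))*(1 + 2*16*(11 + 16))) = 1/((2*16*27)*(1 + 2*16*27)) = 1/(864*(1 + 864)) = 1/(864*865) = 1/747360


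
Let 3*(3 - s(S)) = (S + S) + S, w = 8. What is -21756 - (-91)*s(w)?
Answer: -22211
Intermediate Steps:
s(S) = 3 - S (s(S) = 3 - ((S + S) + S)/3 = 3 - (2*S + S)/3 = 3 - S)
-21756 - (-91)*s(w) = -21756 - (-91)*(3 - 1*8) = -21756 - (-91)*(3 - 8) = -21756 - (-91)*(-5) = -21756 - 1*455 = -21756 - 455 = -22211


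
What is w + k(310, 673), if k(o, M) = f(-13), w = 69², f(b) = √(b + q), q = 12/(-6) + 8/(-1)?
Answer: 4761 + I*√23 ≈ 4761.0 + 4.7958*I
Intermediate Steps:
q = -10 (q = 12*(-⅙) + 8*(-1) = -2 - 8 = -10)
f(b) = √(-10 + b) (f(b) = √(b - 10) = √(-10 + b))
w = 4761
k(o, M) = I*√23 (k(o, M) = √(-10 - 13) = √(-23) = I*√23)
w + k(310, 673) = 4761 + I*√23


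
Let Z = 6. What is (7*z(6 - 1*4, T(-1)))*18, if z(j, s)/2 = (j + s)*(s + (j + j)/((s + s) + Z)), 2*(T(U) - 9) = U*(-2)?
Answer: 399168/13 ≈ 30705.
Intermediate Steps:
T(U) = 9 - U (T(U) = 9 + (U*(-2))/2 = 9 + (-2*U)/2 = 9 - U)
z(j, s) = 2*(j + s)*(s + 2*j/(6 + 2*s)) (z(j, s) = 2*((j + s)*(s + (j + j)/((s + s) + 6))) = 2*((j + s)*(s + (2*j)/(2*s + 6))) = 2*((j + s)*(s + (2*j)/(6 + 2*s))) = 2*((j + s)*(s + 2*j/(6 + 2*s))) = 2*(j + s)*(s + 2*j/(6 + 2*s)))
(7*z(6 - 1*4, T(-1)))*18 = (7*(2*((6 - 1*4)² + (9 - 1*(-1))³ + 3*(9 - 1*(-1))² + (6 - 1*4)*(9 - 1*(-1))² + 4*(6 - 1*4)*(9 - 1*(-1)))/(3 + (9 - 1*(-1)))))*18 = (7*(2*((6 - 4)² + (9 + 1)³ + 3*(9 + 1)² + (6 - 4)*(9 + 1)² + 4*(6 - 4)*(9 + 1))/(3 + (9 + 1))))*18 = (7*(2*(2² + 10³ + 3*10² + 2*10² + 4*2*10)/(3 + 10)))*18 = (7*(2*(4 + 1000 + 3*100 + 2*100 + 80)/13))*18 = (7*(2*(1/13)*(4 + 1000 + 300 + 200 + 80)))*18 = (7*(2*(1/13)*1584))*18 = (7*(3168/13))*18 = (22176/13)*18 = 399168/13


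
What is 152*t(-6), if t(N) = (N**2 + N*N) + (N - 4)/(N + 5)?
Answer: 12464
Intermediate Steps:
t(N) = 2*N**2 + (-4 + N)/(5 + N) (t(N) = (N**2 + N**2) + (-4 + N)/(5 + N) = 2*N**2 + (-4 + N)/(5 + N))
152*t(-6) = 152*((-4 - 6 + 2*(-6)**3 + 10*(-6)**2)/(5 - 6)) = 152*((-4 - 6 + 2*(-216) + 10*36)/(-1)) = 152*(-(-4 - 6 - 432 + 360)) = 152*(-1*(-82)) = 152*82 = 12464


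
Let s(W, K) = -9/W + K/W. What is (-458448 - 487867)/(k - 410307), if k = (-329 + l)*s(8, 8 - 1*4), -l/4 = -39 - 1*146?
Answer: 7570520/3284511 ≈ 2.3049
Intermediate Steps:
l = 740 (l = -4*(-39 - 1*146) = -4*(-39 - 146) = -4*(-185) = 740)
k = -2055/8 (k = (-329 + 740)*((-9 + (8 - 1*4))/8) = 411*((-9 + (8 - 4))/8) = 411*((-9 + 4)/8) = 411*((1/8)*(-5)) = 411*(-5/8) = -2055/8 ≈ -256.88)
(-458448 - 487867)/(k - 410307) = (-458448 - 487867)/(-2055/8 - 410307) = -946315/(-3284511/8) = -946315*(-8/3284511) = 7570520/3284511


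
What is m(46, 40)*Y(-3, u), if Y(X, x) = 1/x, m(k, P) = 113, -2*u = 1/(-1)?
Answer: 226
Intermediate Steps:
u = 1/2 (u = -1/2/(-1) = -1/2*(-1) = 1/2 ≈ 0.50000)
m(46, 40)*Y(-3, u) = 113/(1/2) = 113*2 = 226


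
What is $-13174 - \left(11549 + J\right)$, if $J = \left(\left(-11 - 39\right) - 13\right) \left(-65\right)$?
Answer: $-28818$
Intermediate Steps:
$J = 4095$ ($J = \left(\left(-11 - 39\right) - 13\right) \left(-65\right) = \left(-50 - 13\right) \left(-65\right) = \left(-63\right) \left(-65\right) = 4095$)
$-13174 - \left(11549 + J\right) = -13174 - \left(11549 + 4095\right) = -13174 - 15644 = -28818$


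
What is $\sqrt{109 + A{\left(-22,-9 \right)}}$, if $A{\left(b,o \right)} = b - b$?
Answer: $\sqrt{109} \approx 10.44$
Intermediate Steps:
$A{\left(b,o \right)} = 0$
$\sqrt{109 + A{\left(-22,-9 \right)}} = \sqrt{109 + 0} = \sqrt{109}$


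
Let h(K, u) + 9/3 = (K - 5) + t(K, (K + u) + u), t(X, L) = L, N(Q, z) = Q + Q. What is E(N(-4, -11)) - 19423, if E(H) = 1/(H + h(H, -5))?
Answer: -815767/42 ≈ -19423.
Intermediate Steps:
N(Q, z) = 2*Q
h(K, u) = -8 + 2*K + 2*u (h(K, u) = -3 + ((K - 5) + ((K + u) + u)) = -3 + ((-5 + K) + (K + 2*u)) = -3 + (-5 + 2*K + 2*u) = -8 + 2*K + 2*u)
E(H) = 1/(-18 + 3*H) (E(H) = 1/(H + (-8 + 2*H + 2*(-5))) = 1/(H + (-8 + 2*H - 10)) = 1/(H + (-18 + 2*H)) = 1/(-18 + 3*H))
E(N(-4, -11)) - 19423 = 1/(3*(-6 + 2*(-4))) - 19423 = 1/(3*(-6 - 8)) - 19423 = (⅓)/(-14) - 19423 = (⅓)*(-1/14) - 19423 = -1/42 - 19423 = -815767/42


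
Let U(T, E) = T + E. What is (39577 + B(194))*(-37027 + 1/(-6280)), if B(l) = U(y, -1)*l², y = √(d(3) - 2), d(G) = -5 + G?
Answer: -451339877901/6280 - 2187870639449*I/785 ≈ -7.1869e+7 - 2.7871e+9*I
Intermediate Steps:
y = 2*I (y = √((-5 + 3) - 2) = √(-2 - 2) = √(-4) = 2*I ≈ 2.0*I)
U(T, E) = E + T
B(l) = l²*(-1 + 2*I) (B(l) = (-1 + 2*I)*l² = l²*(-1 + 2*I))
(39577 + B(194))*(-37027 + 1/(-6280)) = (39577 + 194²*(-1 + 2*I))*(-37027 + 1/(-6280)) = (39577 + 37636*(-1 + 2*I))*(-37027 - 1/6280) = (39577 + (-37636 + 75272*I))*(-232529561/6280) = (1941 + 75272*I)*(-232529561/6280) = -451339877901/6280 - 2187870639449*I/785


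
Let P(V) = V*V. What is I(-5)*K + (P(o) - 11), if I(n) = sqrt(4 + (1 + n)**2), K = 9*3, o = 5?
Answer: 14 + 54*sqrt(5) ≈ 134.75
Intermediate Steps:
P(V) = V**2
K = 27
I(-5)*K + (P(o) - 11) = sqrt(4 + (1 - 5)**2)*27 + (5**2 - 11) = sqrt(4 + (-4)**2)*27 + (25 - 11) = sqrt(4 + 16)*27 + 14 = sqrt(20)*27 + 14 = (2*sqrt(5))*27 + 14 = 54*sqrt(5) + 14 = 14 + 54*sqrt(5)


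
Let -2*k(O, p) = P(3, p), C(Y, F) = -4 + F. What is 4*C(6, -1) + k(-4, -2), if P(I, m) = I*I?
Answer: -49/2 ≈ -24.500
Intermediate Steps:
P(I, m) = I**2
k(O, p) = -9/2 (k(O, p) = -1/2*3**2 = -1/2*9 = -9/2)
4*C(6, -1) + k(-4, -2) = 4*(-4 - 1) - 9/2 = 4*(-5) - 9/2 = -20 - 9/2 = -49/2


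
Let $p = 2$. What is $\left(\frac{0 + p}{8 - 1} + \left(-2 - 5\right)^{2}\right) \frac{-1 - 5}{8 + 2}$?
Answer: $- \frac{207}{7} \approx -29.571$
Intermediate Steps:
$\left(\frac{0 + p}{8 - 1} + \left(-2 - 5\right)^{2}\right) \frac{-1 - 5}{8 + 2} = \left(\frac{0 + 2}{8 - 1} + \left(-2 - 5\right)^{2}\right) \frac{-1 - 5}{8 + 2} = \left(\frac{2}{7} + \left(-7\right)^{2}\right) \left(- \frac{6}{10}\right) = \left(2 \cdot \frac{1}{7} + 49\right) \left(\left(-6\right) \frac{1}{10}\right) = \left(\frac{2}{7} + 49\right) \left(- \frac{3}{5}\right) = \frac{345}{7} \left(- \frac{3}{5}\right) = - \frac{207}{7}$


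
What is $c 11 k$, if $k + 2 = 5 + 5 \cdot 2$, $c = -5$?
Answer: $-715$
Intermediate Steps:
$k = 13$ ($k = -2 + \left(5 + 5 \cdot 2\right) = -2 + \left(5 + 10\right) = -2 + 15 = 13$)
$c 11 k = \left(-5\right) 11 \cdot 13 = \left(-55\right) 13 = -715$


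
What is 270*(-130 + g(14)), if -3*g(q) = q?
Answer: -36360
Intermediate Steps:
g(q) = -q/3
270*(-130 + g(14)) = 270*(-130 - ⅓*14) = 270*(-130 - 14/3) = 270*(-404/3) = -36360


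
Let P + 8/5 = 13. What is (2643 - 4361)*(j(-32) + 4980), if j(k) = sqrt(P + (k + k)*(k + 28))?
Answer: -8555640 - 1718*sqrt(6685)/5 ≈ -8.5837e+6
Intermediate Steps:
P = 57/5 (P = -8/5 + 13 = 57/5 ≈ 11.400)
j(k) = sqrt(57/5 + 2*k*(28 + k)) (j(k) = sqrt(57/5 + (k + k)*(k + 28)) = sqrt(57/5 + (2*k)*(28 + k)) = sqrt(57/5 + 2*k*(28 + k)))
(2643 - 4361)*(j(-32) + 4980) = (2643 - 4361)*(sqrt(285 + 50*(-32)**2 + 1400*(-32))/5 + 4980) = -1718*(sqrt(285 + 50*1024 - 44800)/5 + 4980) = -1718*(sqrt(285 + 51200 - 44800)/5 + 4980) = -1718*(sqrt(6685)/5 + 4980) = -1718*(4980 + sqrt(6685)/5) = -8555640 - 1718*sqrt(6685)/5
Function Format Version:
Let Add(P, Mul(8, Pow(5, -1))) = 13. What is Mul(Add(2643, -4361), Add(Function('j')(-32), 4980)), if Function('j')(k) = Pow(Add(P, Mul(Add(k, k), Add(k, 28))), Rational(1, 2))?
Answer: Add(-8555640, Mul(Rational(-1718, 5), Pow(6685, Rational(1, 2)))) ≈ -8.5837e+6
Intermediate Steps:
P = Rational(57, 5) (P = Add(Rational(-8, 5), 13) = Rational(57, 5) ≈ 11.400)
Function('j')(k) = Pow(Add(Rational(57, 5), Mul(2, k, Add(28, k))), Rational(1, 2)) (Function('j')(k) = Pow(Add(Rational(57, 5), Mul(Add(k, k), Add(k, 28))), Rational(1, 2)) = Pow(Add(Rational(57, 5), Mul(Mul(2, k), Add(28, k))), Rational(1, 2)) = Pow(Add(Rational(57, 5), Mul(2, k, Add(28, k))), Rational(1, 2)))
Mul(Add(2643, -4361), Add(Function('j')(-32), 4980)) = Mul(Add(2643, -4361), Add(Mul(Rational(1, 5), Pow(Add(285, Mul(50, Pow(-32, 2)), Mul(1400, -32)), Rational(1, 2))), 4980)) = Mul(-1718, Add(Mul(Rational(1, 5), Pow(Add(285, Mul(50, 1024), -44800), Rational(1, 2))), 4980)) = Mul(-1718, Add(Mul(Rational(1, 5), Pow(Add(285, 51200, -44800), Rational(1, 2))), 4980)) = Mul(-1718, Add(Mul(Rational(1, 5), Pow(6685, Rational(1, 2))), 4980)) = Mul(-1718, Add(4980, Mul(Rational(1, 5), Pow(6685, Rational(1, 2))))) = Add(-8555640, Mul(Rational(-1718, 5), Pow(6685, Rational(1, 2))))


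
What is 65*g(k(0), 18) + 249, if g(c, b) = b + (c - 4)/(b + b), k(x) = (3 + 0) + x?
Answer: 51019/36 ≈ 1417.2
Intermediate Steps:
k(x) = 3 + x
g(c, b) = b + (-4 + c)/(2*b) (g(c, b) = b + (-4 + c)/((2*b)) = b + (-4 + c)*(1/(2*b)) = b + (-4 + c)/(2*b))
65*g(k(0), 18) + 249 = 65*((-2 + 18**2 + (3 + 0)/2)/18) + 249 = 65*((-2 + 324 + (1/2)*3)/18) + 249 = 65*((-2 + 324 + 3/2)/18) + 249 = 65*((1/18)*(647/2)) + 249 = 65*(647/36) + 249 = 42055/36 + 249 = 51019/36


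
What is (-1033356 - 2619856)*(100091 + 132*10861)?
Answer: -5603088332516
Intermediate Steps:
(-1033356 - 2619856)*(100091 + 132*10861) = -3653212*(100091 + 1433652) = -3653212*1533743 = -5603088332516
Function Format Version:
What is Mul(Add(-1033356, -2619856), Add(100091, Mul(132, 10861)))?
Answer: -5603088332516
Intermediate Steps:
Mul(Add(-1033356, -2619856), Add(100091, Mul(132, 10861))) = Mul(-3653212, Add(100091, 1433652)) = Mul(-3653212, 1533743) = -5603088332516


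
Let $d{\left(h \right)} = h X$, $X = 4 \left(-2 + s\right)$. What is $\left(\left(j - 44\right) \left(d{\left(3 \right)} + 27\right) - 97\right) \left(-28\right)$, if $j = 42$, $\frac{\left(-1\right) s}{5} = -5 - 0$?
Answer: $19684$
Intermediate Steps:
$s = 25$ ($s = - 5 \left(-5 - 0\right) = - 5 \left(-5 + 0\right) = \left(-5\right) \left(-5\right) = 25$)
$X = 92$ ($X = 4 \left(-2 + 25\right) = 4 \cdot 23 = 92$)
$d{\left(h \right)} = 92 h$ ($d{\left(h \right)} = h 92 = 92 h$)
$\left(\left(j - 44\right) \left(d{\left(3 \right)} + 27\right) - 97\right) \left(-28\right) = \left(\left(42 - 44\right) \left(92 \cdot 3 + 27\right) - 97\right) \left(-28\right) = \left(- 2 \left(276 + 27\right) - 97\right) \left(-28\right) = \left(\left(-2\right) 303 - 97\right) \left(-28\right) = \left(-606 - 97\right) \left(-28\right) = \left(-703\right) \left(-28\right) = 19684$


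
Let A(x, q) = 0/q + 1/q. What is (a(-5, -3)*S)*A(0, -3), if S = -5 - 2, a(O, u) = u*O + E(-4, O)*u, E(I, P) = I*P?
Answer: -105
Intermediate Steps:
a(O, u) = -3*O*u (a(O, u) = u*O + (-4*O)*u = O*u - 4*O*u = -3*O*u)
A(x, q) = 1/q (A(x, q) = 0 + 1/q = 1/q)
S = -7
(a(-5, -3)*S)*A(0, -3) = (-3*(-5)*(-3)*(-7))/(-3) = -45*(-7)*(-⅓) = 315*(-⅓) = -105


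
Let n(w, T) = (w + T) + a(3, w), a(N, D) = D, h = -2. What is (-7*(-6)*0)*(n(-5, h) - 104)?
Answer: 0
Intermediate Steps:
n(w, T) = T + 2*w (n(w, T) = (w + T) + w = (T + w) + w = T + 2*w)
(-7*(-6)*0)*(n(-5, h) - 104) = (-7*(-6)*0)*((-2 + 2*(-5)) - 104) = (42*0)*((-2 - 10) - 104) = 0*(-12 - 104) = 0*(-116) = 0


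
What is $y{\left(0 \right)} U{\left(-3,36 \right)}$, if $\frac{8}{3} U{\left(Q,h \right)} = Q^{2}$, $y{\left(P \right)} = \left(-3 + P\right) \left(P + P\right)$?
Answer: $0$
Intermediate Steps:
$y{\left(P \right)} = 2 P \left(-3 + P\right)$ ($y{\left(P \right)} = \left(-3 + P\right) 2 P = 2 P \left(-3 + P\right)$)
$U{\left(Q,h \right)} = \frac{3 Q^{2}}{8}$
$y{\left(0 \right)} U{\left(-3,36 \right)} = 2 \cdot 0 \left(-3 + 0\right) \frac{3 \left(-3\right)^{2}}{8} = 2 \cdot 0 \left(-3\right) \frac{3}{8} \cdot 9 = 0 \cdot \frac{27}{8} = 0$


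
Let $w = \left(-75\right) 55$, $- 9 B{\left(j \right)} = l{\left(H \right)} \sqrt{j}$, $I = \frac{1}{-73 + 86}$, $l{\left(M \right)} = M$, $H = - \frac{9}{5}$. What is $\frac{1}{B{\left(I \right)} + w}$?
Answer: $- \frac{1340625}{5530078124} - \frac{5 \sqrt{13}}{5530078124} \approx -0.00024243$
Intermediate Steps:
$H = - \frac{9}{5}$ ($H = \left(-9\right) \frac{1}{5} = - \frac{9}{5} \approx -1.8$)
$I = \frac{1}{13} \approx 0.076923$
$B{\left(j \right)} = \frac{\sqrt{j}}{5}$ ($B{\left(j \right)} = - \frac{\left(- \frac{9}{5}\right) \sqrt{j}}{9} = \frac{\sqrt{j}}{5}$)
$w = -4125$
$\frac{1}{B{\left(I \right)} + w} = \frac{1}{\frac{1}{5 \sqrt{13}} - 4125} = \frac{1}{\frac{\frac{1}{13} \sqrt{13}}{5} - 4125} = \frac{1}{\frac{\sqrt{13}}{65} - 4125} = \frac{1}{-4125 + \frac{\sqrt{13}}{65}}$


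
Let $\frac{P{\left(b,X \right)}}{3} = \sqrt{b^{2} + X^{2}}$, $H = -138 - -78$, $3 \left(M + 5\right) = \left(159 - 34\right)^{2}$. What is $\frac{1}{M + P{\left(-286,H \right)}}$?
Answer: $\frac{23415}{118377512} - \frac{27 \sqrt{21349}}{118377512} \approx 0.00016447$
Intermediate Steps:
$M = \frac{15610}{3}$ ($M = -5 + \frac{\left(159 - 34\right)^{2}}{3} = -5 + \frac{125^{2}}{3} = -5 + \frac{1}{3} \cdot 15625 = -5 + \frac{15625}{3} = \frac{15610}{3} \approx 5203.3$)
$H = -60$ ($H = -138 + 78 = -60$)
$P{\left(b,X \right)} = 3 \sqrt{X^{2} + b^{2}}$ ($P{\left(b,X \right)} = 3 \sqrt{b^{2} + X^{2}} = 3 \sqrt{X^{2} + b^{2}}$)
$\frac{1}{M + P{\left(-286,H \right)}} = \frac{1}{\frac{15610}{3} + 3 \sqrt{\left(-60\right)^{2} + \left(-286\right)^{2}}} = \frac{1}{\frac{15610}{3} + 3 \sqrt{3600 + 81796}} = \frac{1}{\frac{15610}{3} + 3 \sqrt{85396}} = \frac{1}{\frac{15610}{3} + 3 \cdot 2 \sqrt{21349}} = \frac{1}{\frac{15610}{3} + 6 \sqrt{21349}}$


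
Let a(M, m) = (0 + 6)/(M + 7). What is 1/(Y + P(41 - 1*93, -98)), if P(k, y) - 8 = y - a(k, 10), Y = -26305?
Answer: -15/395923 ≈ -3.7886e-5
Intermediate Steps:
a(M, m) = 6/(7 + M)
P(k, y) = 8 + y - 6/(7 + k) (P(k, y) = 8 + (y - 6/(7 + k)) = 8 + y - 6/(7 + k))
1/(Y + P(41 - 1*93, -98)) = 1/(-26305 + (-6 + (7 + (41 - 1*93))*(8 - 98))/(7 + (41 - 1*93))) = 1/(-26305 + (-6 + (7 + (41 - 93))*(-90))/(7 + (41 - 93))) = 1/(-26305 + (-6 + (7 - 52)*(-90))/(7 - 52)) = 1/(-26305 + (-6 - 45*(-90))/(-45)) = 1/(-26305 - (-6 + 4050)/45) = 1/(-26305 - 1/45*4044) = 1/(-26305 - 1348/15) = 1/(-395923/15) = -15/395923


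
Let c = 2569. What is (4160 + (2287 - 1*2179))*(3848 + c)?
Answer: 27387756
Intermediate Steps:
(4160 + (2287 - 1*2179))*(3848 + c) = (4160 + (2287 - 1*2179))*(3848 + 2569) = (4160 + (2287 - 2179))*6417 = (4160 + 108)*6417 = 4268*6417 = 27387756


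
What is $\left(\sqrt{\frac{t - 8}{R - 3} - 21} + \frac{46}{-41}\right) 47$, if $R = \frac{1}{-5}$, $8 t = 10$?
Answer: $- \frac{2162}{41} + \frac{47 i \sqrt{1209}}{8} \approx -52.732 + 204.28 i$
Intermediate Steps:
$t = \frac{5}{4}$ ($t = \frac{1}{8} \cdot 10 = \frac{5}{4} \approx 1.25$)
$R = - \frac{1}{5} \approx -0.2$
$\left(\sqrt{\frac{t - 8}{R - 3} - 21} + \frac{46}{-41}\right) 47 = \left(\sqrt{\frac{\frac{5}{4} - 8}{- \frac{1}{5} - 3} - 21} + \frac{46}{-41}\right) 47 = \left(\sqrt{- \frac{27}{4 \left(- \frac{16}{5}\right)} - 21} + 46 \left(- \frac{1}{41}\right)\right) 47 = \left(\sqrt{\left(- \frac{27}{4}\right) \left(- \frac{5}{16}\right) - 21} - \frac{46}{41}\right) 47 = \left(\sqrt{\frac{135}{64} - 21} - \frac{46}{41}\right) 47 = \left(\sqrt{- \frac{1209}{64}} - \frac{46}{41}\right) 47 = \left(\frac{i \sqrt{1209}}{8} - \frac{46}{41}\right) 47 = \left(- \frac{46}{41} + \frac{i \sqrt{1209}}{8}\right) 47 = - \frac{2162}{41} + \frac{47 i \sqrt{1209}}{8}$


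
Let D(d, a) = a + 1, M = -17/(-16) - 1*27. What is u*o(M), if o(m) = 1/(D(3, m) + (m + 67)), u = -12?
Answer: -32/43 ≈ -0.74419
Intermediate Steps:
M = -415/16 (M = -17*(-1/16) - 27 = 17/16 - 27 = -415/16 ≈ -25.938)
D(d, a) = 1 + a
o(m) = 1/(68 + 2*m) (o(m) = 1/((1 + m) + (m + 67)) = 1/((1 + m) + (67 + m)) = 1/(68 + 2*m))
u*o(M) = -6/(34 - 415/16) = -6/129/16 = -6*16/129 = -12*8/129 = -32/43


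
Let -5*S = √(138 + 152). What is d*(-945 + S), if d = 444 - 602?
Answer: 149310 + 158*√290/5 ≈ 1.4985e+5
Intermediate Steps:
d = -158
S = -√290/5 (S = -√(138 + 152)/5 = -√290/5 ≈ -3.4059)
d*(-945 + S) = -158*(-945 - √290/5) = 149310 + 158*√290/5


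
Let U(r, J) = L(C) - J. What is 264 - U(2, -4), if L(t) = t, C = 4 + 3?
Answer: 253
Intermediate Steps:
C = 7
U(r, J) = 7 - J
264 - U(2, -4) = 264 - (7 - 1*(-4)) = 264 - (7 + 4) = 264 - 1*11 = 264 - 11 = 253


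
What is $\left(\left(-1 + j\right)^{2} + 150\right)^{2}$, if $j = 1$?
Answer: $22500$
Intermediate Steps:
$\left(\left(-1 + j\right)^{2} + 150\right)^{2} = \left(\left(-1 + 1\right)^{2} + 150\right)^{2} = \left(0^{2} + 150\right)^{2} = \left(0 + 150\right)^{2} = 150^{2} = 22500$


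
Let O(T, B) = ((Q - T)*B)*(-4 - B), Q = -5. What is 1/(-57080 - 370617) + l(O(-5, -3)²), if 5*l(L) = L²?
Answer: -1/427697 ≈ -2.3381e-6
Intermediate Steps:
O(T, B) = B*(-5 - T)*(-4 - B) (O(T, B) = ((-5 - T)*B)*(-4 - B) = (B*(-5 - T))*(-4 - B) = B*(-5 - T)*(-4 - B))
l(L) = L²/5
1/(-57080 - 370617) + l(O(-5, -3)²) = 1/(-57080 - 370617) + ((-3*(20 + 4*(-5) + 5*(-3) - 3*(-5)))²)²/5 = 1/(-427697) + ((-3*(20 - 20 - 15 + 15))²)²/5 = -1/427697 + ((-3*0)²)²/5 = -1/427697 + (0²)²/5 = -1/427697 + (⅕)*0² = -1/427697 + (⅕)*0 = -1/427697 + 0 = -1/427697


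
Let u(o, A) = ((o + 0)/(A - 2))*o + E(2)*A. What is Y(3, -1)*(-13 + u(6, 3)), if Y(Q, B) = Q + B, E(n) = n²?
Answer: 70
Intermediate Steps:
Y(Q, B) = B + Q
u(o, A) = 4*A + o²/(-2 + A) (u(o, A) = ((o + 0)/(A - 2))*o + 2²*A = (o/(-2 + A))*o + 4*A = o²/(-2 + A) + 4*A = 4*A + o²/(-2 + A))
Y(3, -1)*(-13 + u(6, 3)) = (-1 + 3)*(-13 + (6² - 8*3 + 4*3²)/(-2 + 3)) = 2*(-13 + (36 - 24 + 4*9)/1) = 2*(-13 + 1*(36 - 24 + 36)) = 2*(-13 + 1*48) = 2*(-13 + 48) = 2*35 = 70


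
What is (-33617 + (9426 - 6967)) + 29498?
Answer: -1660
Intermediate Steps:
(-33617 + (9426 - 6967)) + 29498 = (-33617 + 2459) + 29498 = -31158 + 29498 = -1660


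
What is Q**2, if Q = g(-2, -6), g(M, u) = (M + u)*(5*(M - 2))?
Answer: 25600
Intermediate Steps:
g(M, u) = (-10 + 5*M)*(M + u) (g(M, u) = (M + u)*(5*(-2 + M)) = (M + u)*(-10 + 5*M) = (-10 + 5*M)*(M + u))
Q = 160 (Q = -10*(-2) - 10*(-6) + 5*(-2)**2 + 5*(-2)*(-6) = 20 + 60 + 5*4 + 60 = 20 + 60 + 20 + 60 = 160)
Q**2 = 160**2 = 25600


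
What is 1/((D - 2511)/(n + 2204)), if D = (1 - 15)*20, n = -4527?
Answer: 2323/2791 ≈ 0.83232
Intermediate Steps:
D = -280 (D = -14*20 = -280)
1/((D - 2511)/(n + 2204)) = 1/((-280 - 2511)/(-4527 + 2204)) = 1/(-2791/(-2323)) = 1/(-2791*(-1/2323)) = 1/(2791/2323) = 2323/2791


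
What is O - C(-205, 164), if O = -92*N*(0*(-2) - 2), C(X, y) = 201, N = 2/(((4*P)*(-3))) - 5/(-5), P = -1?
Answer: 41/3 ≈ 13.667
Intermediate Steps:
N = 7/6 (N = 2/(((4*(-1))*(-3))) - 5/(-5) = 2/((-4*(-3))) - 5*(-1/5) = 2/12 + 1 = 2*(1/12) + 1 = 1/6 + 1 = 7/6 ≈ 1.1667)
O = 644/3 (O = -322*(0*(-2) - 2)/3 = -322*(0 - 2)/3 = -322*(-2)/3 = -92*(-7/3) = 644/3 ≈ 214.67)
O - C(-205, 164) = 644/3 - 1*201 = 644/3 - 201 = 41/3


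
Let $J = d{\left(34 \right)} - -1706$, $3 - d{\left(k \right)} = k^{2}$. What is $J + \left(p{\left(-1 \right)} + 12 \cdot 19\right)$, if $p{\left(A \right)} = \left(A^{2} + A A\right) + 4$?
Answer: $787$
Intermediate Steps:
$d{\left(k \right)} = 3 - k^{2}$
$p{\left(A \right)} = 4 + 2 A^{2}$ ($p{\left(A \right)} = \left(A^{2} + A^{2}\right) + 4 = 2 A^{2} + 4 = 4 + 2 A^{2}$)
$J = 553$ ($J = \left(3 - 34^{2}\right) - -1706 = \left(3 - 1156\right) + 1706 = -1153 + 1706 = 553$)
$J + \left(p{\left(-1 \right)} + 12 \cdot 19\right) = 553 + \left(\left(4 + 2 \left(-1\right)^{2}\right) + 12 \cdot 19\right) = 553 + \left(\left(4 + 2 \cdot 1\right) + 228\right) = 553 + \left(\left(4 + 2\right) + 228\right) = 553 + \left(6 + 228\right) = 553 + 234 = 787$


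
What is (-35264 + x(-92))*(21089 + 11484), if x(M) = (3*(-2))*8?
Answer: -1150217776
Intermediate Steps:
x(M) = -48 (x(M) = -6*8 = -48)
(-35264 + x(-92))*(21089 + 11484) = (-35264 - 48)*(21089 + 11484) = -35312*32573 = -1150217776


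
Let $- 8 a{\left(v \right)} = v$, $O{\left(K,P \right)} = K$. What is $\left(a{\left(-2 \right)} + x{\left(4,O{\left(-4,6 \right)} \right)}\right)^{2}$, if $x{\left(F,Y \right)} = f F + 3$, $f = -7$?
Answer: $\frac{9801}{16} \approx 612.56$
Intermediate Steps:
$a{\left(v \right)} = - \frac{v}{8}$
$x{\left(F,Y \right)} = 3 - 7 F$ ($x{\left(F,Y \right)} = - 7 F + 3 = 3 - 7 F$)
$\left(a{\left(-2 \right)} + x{\left(4,O{\left(-4,6 \right)} \right)}\right)^{2} = \left(\left(- \frac{1}{8}\right) \left(-2\right) + \left(3 - 28\right)\right)^{2} = \left(\frac{1}{4} + \left(3 - 28\right)\right)^{2} = \left(\frac{1}{4} - 25\right)^{2} = \left(- \frac{99}{4}\right)^{2} = \frac{9801}{16}$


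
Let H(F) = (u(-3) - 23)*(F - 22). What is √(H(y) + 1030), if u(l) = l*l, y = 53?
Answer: 2*√149 ≈ 24.413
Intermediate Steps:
u(l) = l²
H(F) = 308 - 14*F (H(F) = ((-3)² - 23)*(F - 22) = (9 - 23)*(-22 + F) = -14*(-22 + F) = 308 - 14*F)
√(H(y) + 1030) = √((308 - 14*53) + 1030) = √((308 - 742) + 1030) = √(-434 + 1030) = √596 = 2*√149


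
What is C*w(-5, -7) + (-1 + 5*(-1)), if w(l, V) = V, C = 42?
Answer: -300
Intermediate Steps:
C*w(-5, -7) + (-1 + 5*(-1)) = 42*(-7) + (-1 + 5*(-1)) = -294 + (-1 - 5) = -294 - 6 = -300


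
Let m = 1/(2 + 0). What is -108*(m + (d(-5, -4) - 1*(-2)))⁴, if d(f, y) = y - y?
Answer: -16875/4 ≈ -4218.8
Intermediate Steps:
d(f, y) = 0
m = ½ (m = 1/2 = ½ ≈ 0.50000)
-108*(m + (d(-5, -4) - 1*(-2)))⁴ = -108*(½ + (0 - 1*(-2)))⁴ = -108*(½ + (0 + 2))⁴ = -108*(½ + 2)⁴ = -108*((5/2)²)² = -108*(25/4)² = -108*625/16 = -16875/4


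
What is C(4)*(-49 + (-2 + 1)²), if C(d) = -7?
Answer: 336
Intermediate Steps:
C(4)*(-49 + (-2 + 1)²) = -7*(-49 + (-2 + 1)²) = -7*(-49 + (-1)²) = -7*(-49 + 1) = -7*(-48) = 336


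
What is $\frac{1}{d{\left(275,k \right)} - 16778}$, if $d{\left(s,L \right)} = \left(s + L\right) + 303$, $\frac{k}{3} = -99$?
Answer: $- \frac{1}{16497} \approx -6.0617 \cdot 10^{-5}$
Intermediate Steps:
$k = -297$ ($k = 3 \left(-99\right) = -297$)
$d{\left(s,L \right)} = 303 + L + s$ ($d{\left(s,L \right)} = \left(L + s\right) + 303 = 303 + L + s$)
$\frac{1}{d{\left(275,k \right)} - 16778} = \frac{1}{\left(303 - 297 + 275\right) - 16778} = \frac{1}{281 - 16778} = \frac{1}{-16497} = - \frac{1}{16497}$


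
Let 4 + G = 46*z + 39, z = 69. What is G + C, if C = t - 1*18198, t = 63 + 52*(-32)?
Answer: -16590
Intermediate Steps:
G = 3209 (G = -4 + (46*69 + 39) = -4 + (3174 + 39) = -4 + 3213 = 3209)
t = -1601 (t = 63 - 1664 = -1601)
C = -19799 (C = -1601 - 1*18198 = -1601 - 18198 = -19799)
G + C = 3209 - 19799 = -16590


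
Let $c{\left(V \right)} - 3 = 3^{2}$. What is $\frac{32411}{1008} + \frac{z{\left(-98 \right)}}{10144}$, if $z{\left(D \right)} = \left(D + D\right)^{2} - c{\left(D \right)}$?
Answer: $\frac{11484013}{319536} \approx 35.94$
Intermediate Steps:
$c{\left(V \right)} = 12$ ($c{\left(V \right)} = 3 + 3^{2} = 3 + 9 = 12$)
$z{\left(D \right)} = -12 + 4 D^{2}$ ($z{\left(D \right)} = \left(D + D\right)^{2} - 12 = \left(2 D\right)^{2} - 12 = 4 D^{2} - 12 = -12 + 4 D^{2}$)
$\frac{32411}{1008} + \frac{z{\left(-98 \right)}}{10144} = \frac{32411}{1008} + \frac{-12 + 4 \left(-98\right)^{2}}{10144} = 32411 \cdot \frac{1}{1008} + \left(-12 + 4 \cdot 9604\right) \frac{1}{10144} = \frac{32411}{1008} + \left(-12 + 38416\right) \frac{1}{10144} = \frac{32411}{1008} + 38404 \cdot \frac{1}{10144} = \frac{32411}{1008} + \frac{9601}{2536} = \frac{11484013}{319536}$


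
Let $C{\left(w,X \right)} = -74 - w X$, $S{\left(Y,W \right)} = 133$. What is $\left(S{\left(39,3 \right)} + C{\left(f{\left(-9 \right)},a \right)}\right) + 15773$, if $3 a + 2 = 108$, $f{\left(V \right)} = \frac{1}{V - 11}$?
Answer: $\frac{475013}{30} \approx 15834.0$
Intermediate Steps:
$f{\left(V \right)} = \frac{1}{-11 + V}$
$a = \frac{106}{3}$ ($a = - \frac{2}{3} + \frac{1}{3} \cdot 108 = - \frac{2}{3} + 36 = \frac{106}{3} \approx 35.333$)
$C{\left(w,X \right)} = -74 - X w$
$\left(S{\left(39,3 \right)} + C{\left(f{\left(-9 \right)},a \right)}\right) + 15773 = \left(133 - \left(74 + \frac{106}{3 \left(-11 - 9\right)}\right)\right) + 15773 = \left(133 - \left(74 + \frac{106}{3 \left(-20\right)}\right)\right) + 15773 = \left(133 - \left(74 + \frac{106}{3} \left(- \frac{1}{20}\right)\right)\right) + 15773 = \left(133 + \left(-74 + \frac{53}{30}\right)\right) + 15773 = \left(133 - \frac{2167}{30}\right) + 15773 = \frac{1823}{30} + 15773 = \frac{475013}{30}$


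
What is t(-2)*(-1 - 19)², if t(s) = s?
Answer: -800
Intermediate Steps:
t(-2)*(-1 - 19)² = -2*(-1 - 19)² = -2*(-20)² = -2*400 = -800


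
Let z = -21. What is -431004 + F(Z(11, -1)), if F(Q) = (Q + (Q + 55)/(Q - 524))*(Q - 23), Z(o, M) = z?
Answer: -234392104/545 ≈ -4.3008e+5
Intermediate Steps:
Z(o, M) = -21
F(Q) = (-23 + Q)*(Q + (55 + Q)/(-524 + Q)) (F(Q) = (Q + (55 + Q)/(-524 + Q))*(-23 + Q) = (-23 + Q)*(Q + (55 + Q)/(-524 + Q)))
-431004 + F(Z(11, -1)) = -431004 + (-1265 + (-21)**3 - 546*(-21)**2 + 12084*(-21))/(-524 - 21) = -431004 + (-1265 - 9261 - 546*441 - 253764)/(-545) = -431004 - (-1265 - 9261 - 240786 - 253764)/545 = -431004 - 1/545*(-505076) = -431004 + 505076/545 = -234392104/545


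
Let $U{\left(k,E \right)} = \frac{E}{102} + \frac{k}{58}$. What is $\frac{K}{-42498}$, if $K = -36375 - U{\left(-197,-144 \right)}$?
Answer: $\frac{35861009}{41903028} \approx 0.85581$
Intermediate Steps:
$U{\left(k,E \right)} = \frac{k}{58} + \frac{E}{102}$ ($U{\left(k,E \right)} = E \frac{1}{102} + k \frac{1}{58} = \frac{E}{102} + \frac{k}{58} = \frac{k}{58} + \frac{E}{102}$)
$K = - \frac{35861009}{986}$ ($K = -36375 - \left(\frac{1}{58} \left(-197\right) + \frac{1}{102} \left(-144\right)\right) = -36375 - \left(- \frac{197}{58} - \frac{24}{17}\right) = -36375 - - \frac{4741}{986} = -36375 + \frac{4741}{986} = - \frac{35861009}{986} \approx -36370.0$)
$\frac{K}{-42498} = - \frac{35861009}{986 \left(-42498\right)} = \left(- \frac{35861009}{986}\right) \left(- \frac{1}{42498}\right) = \frac{35861009}{41903028}$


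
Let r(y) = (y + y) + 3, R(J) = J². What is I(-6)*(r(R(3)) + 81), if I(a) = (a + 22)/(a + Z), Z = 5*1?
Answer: -1632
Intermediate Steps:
r(y) = 3 + 2*y (r(y) = 2*y + 3 = 3 + 2*y)
Z = 5
I(a) = (22 + a)/(5 + a) (I(a) = (a + 22)/(a + 5) = (22 + a)/(5 + a))
I(-6)*(r(R(3)) + 81) = ((22 - 6)/(5 - 6))*((3 + 2*3²) + 81) = (16/(-1))*((3 + 2*9) + 81) = (-1*16)*((3 + 18) + 81) = -16*(21 + 81) = -16*102 = -1632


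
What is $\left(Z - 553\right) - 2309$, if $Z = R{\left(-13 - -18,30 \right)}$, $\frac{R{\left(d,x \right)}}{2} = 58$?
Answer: $-2746$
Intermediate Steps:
$R{\left(d,x \right)} = 116$ ($R{\left(d,x \right)} = 2 \cdot 58 = 116$)
$Z = 116$
$\left(Z - 553\right) - 2309 = \left(116 - 553\right) - 2309 = -437 - 2309 = -2746$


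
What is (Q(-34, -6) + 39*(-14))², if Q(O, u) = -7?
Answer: 305809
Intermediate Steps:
(Q(-34, -6) + 39*(-14))² = (-7 + 39*(-14))² = (-7 - 546)² = (-553)² = 305809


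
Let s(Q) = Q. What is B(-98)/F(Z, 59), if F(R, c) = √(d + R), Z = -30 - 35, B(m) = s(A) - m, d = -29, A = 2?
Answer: -50*I*√94/47 ≈ -10.314*I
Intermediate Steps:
B(m) = 2 - m
Z = -65
F(R, c) = √(-29 + R)
B(-98)/F(Z, 59) = (2 - 1*(-98))/(√(-29 - 65)) = (2 + 98)/(√(-94)) = 100/((I*√94)) = 100*(-I*√94/94) = -50*I*√94/47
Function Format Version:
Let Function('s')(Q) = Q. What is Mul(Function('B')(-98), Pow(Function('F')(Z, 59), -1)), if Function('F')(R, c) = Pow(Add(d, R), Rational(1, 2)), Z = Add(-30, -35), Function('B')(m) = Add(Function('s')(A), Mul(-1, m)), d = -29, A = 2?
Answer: Mul(Rational(-50, 47), I, Pow(94, Rational(1, 2))) ≈ Mul(-10.314, I)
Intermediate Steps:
Function('B')(m) = Add(2, Mul(-1, m))
Z = -65
Function('F')(R, c) = Pow(Add(-29, R), Rational(1, 2))
Mul(Function('B')(-98), Pow(Function('F')(Z, 59), -1)) = Mul(Add(2, Mul(-1, -98)), Pow(Pow(Add(-29, -65), Rational(1, 2)), -1)) = Mul(Add(2, 98), Pow(Pow(-94, Rational(1, 2)), -1)) = Mul(100, Pow(Mul(I, Pow(94, Rational(1, 2))), -1)) = Mul(100, Mul(Rational(-1, 94), I, Pow(94, Rational(1, 2)))) = Mul(Rational(-50, 47), I, Pow(94, Rational(1, 2)))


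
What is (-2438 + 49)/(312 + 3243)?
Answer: -2389/3555 ≈ -0.67201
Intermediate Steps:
(-2438 + 49)/(312 + 3243) = -2389/3555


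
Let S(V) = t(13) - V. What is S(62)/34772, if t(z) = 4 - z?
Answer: -71/34772 ≈ -0.0020419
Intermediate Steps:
S(V) = -9 - V (S(V) = (4 - 1*13) - V = (4 - 13) - V = -9 - V)
S(62)/34772 = (-9 - 1*62)/34772 = (-9 - 62)*(1/34772) = -71*1/34772 = -71/34772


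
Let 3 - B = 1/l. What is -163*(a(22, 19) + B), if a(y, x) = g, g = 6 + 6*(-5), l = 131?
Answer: 448576/131 ≈ 3424.2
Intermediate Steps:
g = -24 (g = 6 - 30 = -24)
a(y, x) = -24
B = 392/131 (B = 3 - 1/131 = 392/131 ≈ 2.9924)
-163*(a(22, 19) + B) = -163*(-24 + 392/131) = -163*(-2752/131) = 448576/131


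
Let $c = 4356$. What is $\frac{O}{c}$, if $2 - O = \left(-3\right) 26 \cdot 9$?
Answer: $\frac{16}{99} \approx 0.16162$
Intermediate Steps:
$O = 704$ ($O = 2 - \left(-3\right) 26 \cdot 9 = 2 - \left(-78\right) 9 = 2 - -702 = 2 + 702 = 704$)
$\frac{O}{c} = \frac{704}{4356} = 704 \cdot \frac{1}{4356} = \frac{16}{99}$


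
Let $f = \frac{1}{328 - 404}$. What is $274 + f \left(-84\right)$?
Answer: $\frac{5227}{19} \approx 275.11$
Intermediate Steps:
$f = - \frac{1}{76}$ ($f = \frac{1}{-76} = - \frac{1}{76} \approx -0.013158$)
$274 + f \left(-84\right) = 274 - - \frac{21}{19} = 274 + \frac{21}{19} = \frac{5227}{19}$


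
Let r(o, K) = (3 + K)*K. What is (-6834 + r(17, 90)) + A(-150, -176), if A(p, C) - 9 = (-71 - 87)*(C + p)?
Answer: 53053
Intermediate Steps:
r(o, K) = K*(3 + K)
A(p, C) = 9 - 158*C - 158*p (A(p, C) = 9 + (-71 - 87)*(C + p) = 9 - 158*(C + p) = 9 + (-158*C - 158*p) = 9 - 158*C - 158*p)
(-6834 + r(17, 90)) + A(-150, -176) = (-6834 + 90*(3 + 90)) + (9 - 158*(-176) - 158*(-150)) = (-6834 + 90*93) + (9 + 27808 + 23700) = (-6834 + 8370) + 51517 = 1536 + 51517 = 53053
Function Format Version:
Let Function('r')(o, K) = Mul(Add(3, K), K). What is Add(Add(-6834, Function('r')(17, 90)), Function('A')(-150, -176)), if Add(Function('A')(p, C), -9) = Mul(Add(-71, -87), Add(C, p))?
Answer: 53053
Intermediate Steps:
Function('r')(o, K) = Mul(K, Add(3, K))
Function('A')(p, C) = Add(9, Mul(-158, C), Mul(-158, p)) (Function('A')(p, C) = Add(9, Mul(Add(-71, -87), Add(C, p))) = Add(9, Mul(-158, Add(C, p))) = Add(9, Add(Mul(-158, C), Mul(-158, p))) = Add(9, Mul(-158, C), Mul(-158, p)))
Add(Add(-6834, Function('r')(17, 90)), Function('A')(-150, -176)) = Add(Add(-6834, Mul(90, Add(3, 90))), Add(9, Mul(-158, -176), Mul(-158, -150))) = Add(Add(-6834, Mul(90, 93)), Add(9, 27808, 23700)) = Add(Add(-6834, 8370), 51517) = Add(1536, 51517) = 53053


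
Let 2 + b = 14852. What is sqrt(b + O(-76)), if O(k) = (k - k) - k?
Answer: sqrt(14926) ≈ 122.17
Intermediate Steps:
b = 14850 (b = -2 + 14852 = 14850)
O(k) = -k (O(k) = 0 - k = -k)
sqrt(b + O(-76)) = sqrt(14850 - 1*(-76)) = sqrt(14850 + 76) = sqrt(14926)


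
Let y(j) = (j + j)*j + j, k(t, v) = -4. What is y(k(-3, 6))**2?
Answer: 784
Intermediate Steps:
y(j) = j + 2*j**2 (y(j) = (2*j)*j + j = 2*j**2 + j = j + 2*j**2)
y(k(-3, 6))**2 = (-4*(1 + 2*(-4)))**2 = (-4*(1 - 8))**2 = (-4*(-7))**2 = 28**2 = 784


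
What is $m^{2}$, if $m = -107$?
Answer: $11449$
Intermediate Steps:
$m^{2} = \left(-107\right)^{2} = 11449$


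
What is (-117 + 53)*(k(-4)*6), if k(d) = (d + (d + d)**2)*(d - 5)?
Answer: 207360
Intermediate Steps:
k(d) = (-5 + d)*(d + 4*d**2) (k(d) = (d + (2*d)**2)*(-5 + d) = (d + 4*d**2)*(-5 + d) = (-5 + d)*(d + 4*d**2))
(-117 + 53)*(k(-4)*6) = (-117 + 53)*(-4*(-5 - 19*(-4) + 4*(-4)**2)*6) = -64*(-4*(-5 + 76 + 4*16))*6 = -64*(-4*(-5 + 76 + 64))*6 = -64*(-4*135)*6 = -(-34560)*6 = -64*(-3240) = 207360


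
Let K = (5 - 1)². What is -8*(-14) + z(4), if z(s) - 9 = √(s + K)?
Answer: 121 + 2*√5 ≈ 125.47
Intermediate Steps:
K = 16 (K = 4² = 16)
z(s) = 9 + √(16 + s) (z(s) = 9 + √(s + 16) = 9 + √(16 + s))
-8*(-14) + z(4) = -8*(-14) + (9 + √(16 + 4)) = 112 + (9 + √20) = 112 + (9 + 2*√5) = 121 + 2*√5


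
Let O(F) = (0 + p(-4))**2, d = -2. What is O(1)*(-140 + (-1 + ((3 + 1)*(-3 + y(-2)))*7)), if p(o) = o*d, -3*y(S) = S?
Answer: -39616/3 ≈ -13205.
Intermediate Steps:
y(S) = -S/3
p(o) = -2*o (p(o) = o*(-2) = -2*o)
O(F) = 64 (O(F) = (0 - 2*(-4))**2 = (0 + 8)**2 = 8**2 = 64)
O(1)*(-140 + (-1 + ((3 + 1)*(-3 + y(-2)))*7)) = 64*(-140 + (-1 + ((3 + 1)*(-3 - 1/3*(-2)))*7)) = 64*(-140 + (-1 + (4*(-3 + 2/3))*7)) = 64*(-140 + (-1 + (4*(-7/3))*7)) = 64*(-140 + (-1 - 28/3*7)) = 64*(-140 + (-1 - 196/3)) = 64*(-140 - 199/3) = 64*(-619/3) = -39616/3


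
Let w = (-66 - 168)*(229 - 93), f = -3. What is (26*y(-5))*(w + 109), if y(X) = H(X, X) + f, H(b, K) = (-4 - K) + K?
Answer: 5772130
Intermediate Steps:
H(b, K) = -4
y(X) = -7 (y(X) = -4 - 3 = -7)
w = -31824 (w = -234*136 = -31824)
(26*y(-5))*(w + 109) = (26*(-7))*(-31824 + 109) = -182*(-31715) = 5772130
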